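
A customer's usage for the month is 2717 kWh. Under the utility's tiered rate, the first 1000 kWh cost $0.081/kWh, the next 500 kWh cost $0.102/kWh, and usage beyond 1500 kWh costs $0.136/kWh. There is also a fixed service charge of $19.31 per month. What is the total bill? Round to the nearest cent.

$316.82

First 1000 kWh × $0.081 = $81.00
Next 500 kWh × $0.102 = $51.00
Remaining 1217 kWh × $0.136 = $165.51
Energy charge = $297.51; + service $19.31 = $316.82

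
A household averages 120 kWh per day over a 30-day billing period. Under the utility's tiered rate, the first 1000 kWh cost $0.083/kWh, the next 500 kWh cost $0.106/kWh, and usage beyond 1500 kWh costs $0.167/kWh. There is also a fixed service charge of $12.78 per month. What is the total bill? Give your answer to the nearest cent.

Usage = 120 kWh/day × 30 days = 3600 kWh
First 1000 kWh × $0.083 = $83.00
Next 500 kWh × $0.106 = $53.00
Remaining 2100 kWh × $0.167 = $350.70
Energy charge = $486.70; + service $12.78 = $499.48

$499.48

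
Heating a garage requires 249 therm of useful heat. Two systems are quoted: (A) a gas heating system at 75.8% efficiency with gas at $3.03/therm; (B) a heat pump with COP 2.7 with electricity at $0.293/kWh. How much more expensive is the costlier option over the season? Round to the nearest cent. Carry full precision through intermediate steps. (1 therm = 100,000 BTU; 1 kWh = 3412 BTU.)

Heat load = 249 therm × 100,000 = 24,900,000 BTU
Gas: input = 24,900,000 / 0.758 = 32,849,604 BTU = 328.5 therm → 328.5 × $3.03 = $995.34
Heat pump: 24,900,000 BTU / 3412 = 7,298 kWh heat; / 2.7 = 2,703 kWh in → × $0.293 = $791.94
Difference = |$995.34 − $791.94| = $203.40

$203.40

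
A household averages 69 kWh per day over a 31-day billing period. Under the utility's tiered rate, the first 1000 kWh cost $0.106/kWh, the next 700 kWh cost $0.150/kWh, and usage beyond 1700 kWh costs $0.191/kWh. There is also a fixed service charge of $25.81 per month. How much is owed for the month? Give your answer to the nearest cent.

Usage = 69 kWh/day × 31 days = 2139 kWh
First 1000 kWh × $0.106 = $106.00
Next 700 kWh × $0.150 = $105.00
Remaining 439 kWh × $0.191 = $83.85
Energy charge = $294.85; + service $25.81 = $320.66

$320.66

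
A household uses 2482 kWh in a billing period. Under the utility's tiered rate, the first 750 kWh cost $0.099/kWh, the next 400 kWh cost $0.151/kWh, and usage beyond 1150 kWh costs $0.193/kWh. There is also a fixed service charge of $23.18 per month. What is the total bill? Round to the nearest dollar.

First 750 kWh × $0.099 = $74.25
Next 400 kWh × $0.151 = $60.40
Remaining 1332 kWh × $0.193 = $257.08
Energy charge = $391.73; + service $23.18 = $414.91 ≈ $415

$415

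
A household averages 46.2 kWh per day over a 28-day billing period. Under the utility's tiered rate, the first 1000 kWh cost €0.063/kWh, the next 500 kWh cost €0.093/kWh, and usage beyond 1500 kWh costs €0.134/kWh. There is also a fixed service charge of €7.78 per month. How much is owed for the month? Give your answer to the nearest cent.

€98.08

Usage = 46.2 kWh/day × 28 days = 1293.6 kWh
First 1000 kWh × €0.063 = €63.00
Next 293.6 kWh × €0.093 = €27.30
Remaining tier: 0 kWh (not reached)
Energy charge = €90.30; + service €7.78 = €98.08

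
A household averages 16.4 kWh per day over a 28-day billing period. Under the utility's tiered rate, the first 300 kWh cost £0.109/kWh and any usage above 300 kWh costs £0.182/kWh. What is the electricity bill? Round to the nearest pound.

Usage = 16.4 kWh/day × 28 days = 459.2 kWh
First 300 kWh × £0.109 = £32.70
Remaining 159.2 kWh × £0.182 = £28.97
Total = £61.67 ≈ £62

£62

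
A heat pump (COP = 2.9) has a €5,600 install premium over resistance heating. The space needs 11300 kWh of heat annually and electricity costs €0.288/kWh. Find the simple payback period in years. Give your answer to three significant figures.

2.63 years

Resistance: 11300 kWh × €0.288 = €3,254.40/yr
Heat pump: 11300 / 2.9 = 3897 kWh in → × €0.288 = €1,122.21/yr
Annual savings = €2,132.19
Payback = €5,600 / €2,132.19 = 2.63 years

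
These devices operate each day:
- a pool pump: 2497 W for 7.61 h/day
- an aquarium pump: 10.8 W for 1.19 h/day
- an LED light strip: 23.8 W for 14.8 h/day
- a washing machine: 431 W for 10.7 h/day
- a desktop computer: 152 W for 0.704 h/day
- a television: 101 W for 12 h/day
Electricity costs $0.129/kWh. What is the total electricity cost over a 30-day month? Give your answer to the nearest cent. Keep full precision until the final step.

pool pump: 2497 W × 7.61 h × 30 d = 570,065 Wh = 570.1 kWh
aquarium pump: 10.8 W × 1.19 h × 30 d = 386 Wh = 0.3856 kWh
LED light strip: 23.8 W × 14.8 h × 30 d = 10,567 Wh = 10.57 kWh
washing machine: 431 W × 10.7 h × 30 d = 138,351 Wh = 138.4 kWh
desktop computer: 152 W × 0.704 h × 30 d = 3,210 Wh = 3.21 kWh
television: 101 W × 12 h × 30 d = 36,360 Wh = 36.36 kWh
Total energy = 570.1 + 0.3856 + 10.57 + 138.4 + 3.21 + 36.36 = 758.9 kWh
Cost = 758.9 kWh × $0.129 = $97.90

$97.90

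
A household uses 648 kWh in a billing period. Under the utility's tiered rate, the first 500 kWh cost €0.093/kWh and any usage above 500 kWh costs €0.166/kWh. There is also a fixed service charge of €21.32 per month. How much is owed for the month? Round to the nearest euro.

First 500 kWh × €0.093 = €46.50
Remaining 148 kWh × €0.166 = €24.57
Energy charge = €71.07; + service €21.32 = €92.39 ≈ €92

€92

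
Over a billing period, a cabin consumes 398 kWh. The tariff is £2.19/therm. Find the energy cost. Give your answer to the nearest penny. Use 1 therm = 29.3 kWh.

£29.75

398 kWh × (0.03413 therm/kWh) = 13.58 therm
Cost = 13.58 therm × £2.19/therm = £29.75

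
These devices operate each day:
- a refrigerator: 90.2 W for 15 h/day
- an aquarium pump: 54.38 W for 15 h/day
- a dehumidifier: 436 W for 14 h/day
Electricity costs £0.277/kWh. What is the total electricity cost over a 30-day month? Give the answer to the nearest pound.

refrigerator: 90.2 W × 15 h × 30 d = 40,590 Wh = 40.59 kWh
aquarium pump: 54.38 W × 15 h × 30 d = 24,471 Wh = 24.47 kWh
dehumidifier: 436 W × 14 h × 30 d = 183,120 Wh = 183.1 kWh
Total energy = 40.59 + 24.47 + 183.1 = 248.2 kWh
Cost = 248.2 kWh × £0.277 = £68.75 ≈ £69

£69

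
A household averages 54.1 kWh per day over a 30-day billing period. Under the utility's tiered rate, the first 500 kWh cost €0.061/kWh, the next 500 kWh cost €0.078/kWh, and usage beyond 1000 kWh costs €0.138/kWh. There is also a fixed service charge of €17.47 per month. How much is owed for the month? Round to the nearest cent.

€172.94

Usage = 54.1 kWh/day × 30 days = 1623 kWh
First 500 kWh × €0.061 = €30.50
Next 500 kWh × €0.078 = €39.00
Remaining 623 kWh × €0.138 = €85.97
Energy charge = €155.47; + service €17.47 = €172.94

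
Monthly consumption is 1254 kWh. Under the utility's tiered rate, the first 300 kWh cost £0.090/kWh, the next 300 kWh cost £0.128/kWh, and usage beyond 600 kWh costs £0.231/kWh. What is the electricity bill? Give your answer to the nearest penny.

First 300 kWh × £0.090 = £27.00
Next 300 kWh × £0.128 = £38.40
Remaining 654 kWh × £0.231 = £151.07
Total = £216.47

£216.47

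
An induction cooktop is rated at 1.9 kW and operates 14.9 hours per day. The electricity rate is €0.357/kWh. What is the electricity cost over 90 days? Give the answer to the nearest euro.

Energy = 1900 W × 14.9 h/day × 90 days = 2,547,900 Wh = 2,548 kWh
Cost = 2,548 kWh × €0.357/kWh = €909.60 ≈ €910

€910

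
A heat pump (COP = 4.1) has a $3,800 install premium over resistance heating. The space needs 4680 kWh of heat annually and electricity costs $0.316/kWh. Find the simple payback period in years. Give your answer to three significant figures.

3.40 years

Resistance: 4680 kWh × $0.316 = $1,478.88/yr
Heat pump: 4680 / 4.1 = 1141 kWh in → × $0.316 = $360.70/yr
Annual savings = $1,118.18
Payback = $3,800 / $1,118.18 = 3.4 years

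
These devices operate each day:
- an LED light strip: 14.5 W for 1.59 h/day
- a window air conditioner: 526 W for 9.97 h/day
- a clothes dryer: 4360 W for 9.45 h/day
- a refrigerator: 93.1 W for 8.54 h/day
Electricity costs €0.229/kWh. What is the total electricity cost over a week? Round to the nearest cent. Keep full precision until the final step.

LED light strip: 14.5 W × 1.59 h × 7 d = 161 Wh = 0.1614 kWh
window air conditioner: 526 W × 9.97 h × 7 d = 36,710 Wh = 36.71 kWh
clothes dryer: 4360 W × 9.45 h × 7 d = 288,414 Wh = 288.4 kWh
refrigerator: 93.1 W × 8.54 h × 7 d = 5,566 Wh = 5.566 kWh
Total energy = 0.1614 + 36.71 + 288.4 + 5.566 = 330.9 kWh
Cost = 330.9 kWh × €0.229 = €75.76

€75.76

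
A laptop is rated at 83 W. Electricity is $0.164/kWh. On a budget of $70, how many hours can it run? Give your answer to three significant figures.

5140 h

Energy budget = $70 / $0.164 per kWh = 426.8 kWh = 426,829 Wh
Runtime = 426,829 Wh / 83 W = 5,143 h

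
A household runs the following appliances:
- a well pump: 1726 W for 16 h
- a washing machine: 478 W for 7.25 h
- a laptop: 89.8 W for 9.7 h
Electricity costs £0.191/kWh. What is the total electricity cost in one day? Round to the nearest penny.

£6.10

well pump: 1726 W × 16 h = 27,616 Wh = 27.62 kWh
washing machine: 478 W × 7.25 h = 3,466 Wh = 3.466 kWh
laptop: 89.8 W × 9.7 h = 871 Wh = 0.8711 kWh
Total energy = 27.62 + 3.466 + 0.8711 = 31.95 kWh
Cost = 31.95 kWh × £0.191 = £6.10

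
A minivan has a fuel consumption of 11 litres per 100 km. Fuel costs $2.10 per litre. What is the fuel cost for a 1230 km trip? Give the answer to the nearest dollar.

$284

Fuel = 11 L/100 km × 1230 km / 100 = 135.3 L
Cost = 135.3 L × $2.10/L = $284.13 ≈ $284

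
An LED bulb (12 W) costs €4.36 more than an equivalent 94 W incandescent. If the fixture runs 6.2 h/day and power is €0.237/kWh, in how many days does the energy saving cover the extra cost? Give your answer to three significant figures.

36.2 days

Power saved = 94 − 12 = 82 W
Daily energy saved = 82 W × 6.2 h = 508.4 Wh = 0.5084 kWh
Daily savings = 0.5084 × €0.237 = €0.1205
Payback = €4.36 / €0.1205 per day = 36.19 days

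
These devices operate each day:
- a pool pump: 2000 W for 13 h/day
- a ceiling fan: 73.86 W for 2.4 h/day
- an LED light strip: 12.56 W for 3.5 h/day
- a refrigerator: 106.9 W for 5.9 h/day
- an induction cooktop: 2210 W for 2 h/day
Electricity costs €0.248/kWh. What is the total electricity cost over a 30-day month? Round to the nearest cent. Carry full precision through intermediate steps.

pool pump: 2000 W × 13 h × 30 d = 780,000 Wh = 780 kWh
ceiling fan: 73.86 W × 2.4 h × 30 d = 5,318 Wh = 5.318 kWh
LED light strip: 12.56 W × 3.5 h × 30 d = 1,319 Wh = 1.319 kWh
refrigerator: 106.9 W × 5.9 h × 30 d = 18,921 Wh = 18.92 kWh
induction cooktop: 2210 W × 2 h × 30 d = 132,600 Wh = 132.6 kWh
Total energy = 780 + 5.318 + 1.319 + 18.92 + 132.6 = 938.2 kWh
Cost = 938.2 kWh × €0.248 = €232.66

€232.66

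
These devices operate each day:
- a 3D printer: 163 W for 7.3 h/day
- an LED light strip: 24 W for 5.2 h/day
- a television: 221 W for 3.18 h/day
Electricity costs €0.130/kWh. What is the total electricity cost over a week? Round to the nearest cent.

€1.84

3D printer: 163 W × 7.3 h × 7 d = 8,329 Wh = 8.329 kWh
LED light strip: 24 W × 5.2 h × 7 d = 874 Wh = 0.8736 kWh
television: 221 W × 3.18 h × 7 d = 4,919 Wh = 4.919 kWh
Total energy = 8.329 + 0.8736 + 4.919 = 14.12 kWh
Cost = 14.12 kWh × €0.130 = €1.84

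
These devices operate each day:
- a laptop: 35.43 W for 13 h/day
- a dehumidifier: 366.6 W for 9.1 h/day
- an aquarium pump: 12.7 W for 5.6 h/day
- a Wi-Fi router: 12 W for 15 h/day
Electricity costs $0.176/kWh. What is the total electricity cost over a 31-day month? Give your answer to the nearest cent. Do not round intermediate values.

$22.08

laptop: 35.43 W × 13 h × 31 d = 14,278 Wh = 14.28 kWh
dehumidifier: 366.6 W × 9.1 h × 31 d = 103,418 Wh = 103.4 kWh
aquarium pump: 12.7 W × 5.6 h × 31 d = 2,205 Wh = 2.205 kWh
Wi-Fi router: 12 W × 15 h × 31 d = 5,580 Wh = 5.58 kWh
Total energy = 14.28 + 103.4 + 2.205 + 5.58 = 125.5 kWh
Cost = 125.5 kWh × $0.176 = $22.08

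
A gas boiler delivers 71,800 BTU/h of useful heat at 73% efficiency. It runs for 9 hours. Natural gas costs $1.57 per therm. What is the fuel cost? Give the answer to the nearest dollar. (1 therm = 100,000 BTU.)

$14

Heat delivered = 71,800 BTU/h × 9 h = 646,200 BTU
Gas input = 646,200 / 0.730 = 885,205 BTU
= 885,205 / 100,000 = 8.852 therm
Cost = 8.852 × $1.57/therm = $13.90 ≈ $14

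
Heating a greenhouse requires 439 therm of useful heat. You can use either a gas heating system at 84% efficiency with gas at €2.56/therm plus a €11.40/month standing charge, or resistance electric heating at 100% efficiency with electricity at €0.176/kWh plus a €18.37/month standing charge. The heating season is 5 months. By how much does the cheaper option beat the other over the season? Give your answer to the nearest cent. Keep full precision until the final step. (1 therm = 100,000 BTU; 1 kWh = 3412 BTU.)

Heat load = 439 therm × 100,000 = 43,900,000 BTU
Gas: input = 43,900,000 / 0.84 = 52,261,905 BTU = 522.6 therm → 522.6 × €2.56 = €1,337.90; + 5 × €11.40 standing = €1,394.90
Electric: 43,900,000 BTU / 3412 = 12,870 kWh → × €0.176 = €2,264.48; + 5 × €18.37 standing = €2,356.33
Difference = |€1,394.90 − €2,356.33| = €961.42

€961.42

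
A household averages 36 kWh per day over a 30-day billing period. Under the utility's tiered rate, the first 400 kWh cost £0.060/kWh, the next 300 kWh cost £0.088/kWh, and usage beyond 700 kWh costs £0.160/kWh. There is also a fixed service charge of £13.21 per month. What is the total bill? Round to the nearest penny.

Usage = 36 kWh/day × 30 days = 1080 kWh
First 400 kWh × £0.060 = £24.00
Next 300 kWh × £0.088 = £26.40
Remaining 380 kWh × £0.160 = £60.80
Energy charge = £111.20; + service £13.21 = £124.41

£124.41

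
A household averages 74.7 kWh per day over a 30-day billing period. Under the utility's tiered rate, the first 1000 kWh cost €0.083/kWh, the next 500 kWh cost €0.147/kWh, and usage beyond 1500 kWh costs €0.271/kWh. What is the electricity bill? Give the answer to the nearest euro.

€357

Usage = 74.7 kWh/day × 30 days = 2241 kWh
First 1000 kWh × €0.083 = €83.00
Next 500 kWh × €0.147 = €73.50
Remaining 741 kWh × €0.271 = €200.81
Total = €357.31 ≈ €357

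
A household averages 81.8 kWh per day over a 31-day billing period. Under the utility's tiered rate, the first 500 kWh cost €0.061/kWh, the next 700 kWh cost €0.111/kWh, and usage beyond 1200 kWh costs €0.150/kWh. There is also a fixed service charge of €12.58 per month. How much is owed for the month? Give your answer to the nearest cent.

Usage = 81.8 kWh/day × 31 days = 2535.8 kWh
First 500 kWh × €0.061 = €30.50
Next 700 kWh × €0.111 = €77.70
Remaining 1335.8 kWh × €0.150 = €200.37
Energy charge = €308.57; + service €12.58 = €321.15

€321.15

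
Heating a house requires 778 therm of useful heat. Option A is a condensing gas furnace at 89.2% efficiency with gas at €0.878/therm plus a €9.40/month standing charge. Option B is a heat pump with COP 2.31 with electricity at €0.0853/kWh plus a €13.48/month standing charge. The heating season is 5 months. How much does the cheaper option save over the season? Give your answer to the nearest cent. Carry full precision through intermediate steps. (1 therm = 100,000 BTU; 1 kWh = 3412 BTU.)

€96.60

Heat load = 778 therm × 100,000 = 77,800,000 BTU
Gas: input = 77,800,000 / 0.892 = 87,219,731 BTU = 872.2 therm → 872.2 × €0.878 = €765.79; + 5 × €9.40 standing = €812.79
Heat pump: 77,800,000 BTU / 3412 = 22,800 kWh heat; / 2.31 = 9,871 kWh in → × €0.0853 = €841.99; + 5 × €13.48 standing = €909.39
Difference = |€812.79 − €909.39| = €96.60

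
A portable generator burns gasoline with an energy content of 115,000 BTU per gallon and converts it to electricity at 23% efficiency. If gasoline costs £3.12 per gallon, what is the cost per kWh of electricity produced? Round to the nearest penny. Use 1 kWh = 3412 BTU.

Electrical output per gallon = 115,000 BTU × 0.23 / 3412 BTU/kWh = 7.752 kWh
Cost per kWh = £3.12 / 7.752 kWh = £0.402

£0.40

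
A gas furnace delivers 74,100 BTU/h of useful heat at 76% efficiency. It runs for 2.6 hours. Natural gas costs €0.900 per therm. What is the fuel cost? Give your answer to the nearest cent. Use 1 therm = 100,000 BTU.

Heat delivered = 74,100 BTU/h × 2.6 h = 192,660 BTU
Gas input = 192,660 / 0.76 = 253,500 BTU
= 253,500 / 100,000 = 2.535 therm
Cost = 2.535 × €0.900/therm = €2.28

€2.28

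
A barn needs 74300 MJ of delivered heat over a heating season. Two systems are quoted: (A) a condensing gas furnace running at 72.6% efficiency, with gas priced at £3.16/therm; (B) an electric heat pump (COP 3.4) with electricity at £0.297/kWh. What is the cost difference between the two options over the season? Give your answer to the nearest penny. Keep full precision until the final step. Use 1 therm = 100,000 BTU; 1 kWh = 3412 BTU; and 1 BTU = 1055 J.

Heat load = 74300 MJ = 74,300,000,000 J / 1055 = 70,426,540 BTU
Gas: input = 70,426,540 / 0.726 = 97,006,254 BTU = 970.1 therm → 970.1 × £3.16 = £3,065.40
Heat pump: 70,426,540 BTU / 3412 = 20,640 kWh heat; / 3.4 = 6,071 kWh in → × £0.297 = £1,803.04
Difference = |£3,065.40 − £1,803.04| = £1,262.36

£1262.36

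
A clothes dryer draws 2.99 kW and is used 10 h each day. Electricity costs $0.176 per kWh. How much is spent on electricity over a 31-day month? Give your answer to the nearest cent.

$163.13

Energy = 2990 W × 10 h/day × 31 days = 926,900 Wh = 926.9 kWh
Cost = 926.9 kWh × $0.176/kWh = $163.13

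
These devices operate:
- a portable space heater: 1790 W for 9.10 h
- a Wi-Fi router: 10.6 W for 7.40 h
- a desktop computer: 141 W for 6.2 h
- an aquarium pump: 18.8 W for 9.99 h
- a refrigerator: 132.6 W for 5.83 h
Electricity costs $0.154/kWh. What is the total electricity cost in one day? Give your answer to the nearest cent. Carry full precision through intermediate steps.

portable space heater: 1790 W × 9.10 h = 16,289 Wh = 16.29 kWh
Wi-Fi router: 10.6 W × 7.40 h = 78 Wh = 0.07844 kWh
desktop computer: 141 W × 6.2 h = 874 Wh = 0.8742 kWh
aquarium pump: 18.8 W × 9.99 h = 188 Wh = 0.1878 kWh
refrigerator: 132.6 W × 5.83 h = 773 Wh = 0.7731 kWh
Total energy = 16.29 + 0.07844 + 0.8742 + 0.1878 + 0.7731 = 18.2 kWh
Cost = 18.2 kWh × $0.154 = $2.80

$2.80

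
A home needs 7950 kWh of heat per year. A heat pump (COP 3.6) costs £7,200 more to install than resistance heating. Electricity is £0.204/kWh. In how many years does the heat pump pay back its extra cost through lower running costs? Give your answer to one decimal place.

Resistance: 7950 kWh × £0.204 = £1,621.80/yr
Heat pump: 7950 / 3.6 = 2208 kWh in → × £0.204 = £450.50/yr
Annual savings = £1,171.30
Payback = £7,200 / £1,171.30 = 6.15 years

6.1 years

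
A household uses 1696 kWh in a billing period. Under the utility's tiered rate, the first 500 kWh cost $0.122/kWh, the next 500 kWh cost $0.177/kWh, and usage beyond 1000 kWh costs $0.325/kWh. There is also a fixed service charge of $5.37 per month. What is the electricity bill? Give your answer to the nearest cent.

$381.07

First 500 kWh × $0.122 = $61.00
Next 500 kWh × $0.177 = $88.50
Remaining 696 kWh × $0.325 = $226.20
Energy charge = $375.70; + service $5.37 = $381.07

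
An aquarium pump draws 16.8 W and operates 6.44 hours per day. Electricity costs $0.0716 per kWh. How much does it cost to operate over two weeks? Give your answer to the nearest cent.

$0.11

Energy = 16.8 W × 6.44 h/day × 14 days = 1,515 Wh = 1.515 kWh
Cost = 1.515 kWh × $0.0716/kWh = $0.11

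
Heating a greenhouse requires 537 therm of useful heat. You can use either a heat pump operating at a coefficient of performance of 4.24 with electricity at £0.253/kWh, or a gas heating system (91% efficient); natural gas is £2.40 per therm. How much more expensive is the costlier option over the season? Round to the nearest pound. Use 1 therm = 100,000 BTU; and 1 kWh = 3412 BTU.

£477

Heat load = 537 therm × 100,000 = 53,700,000 BTU
Gas: input = 53,700,000 / 0.91 = 59,010,989 BTU = 590.1 therm → 590.1 × £2.40 = £1,416.26
Heat pump: 53,700,000 BTU / 3412 = 15,740 kWh heat; / 4.24 = 3,712 kWh in → × £0.253 = £939.12
Difference = |£1,416.26 − £939.12| = £477.15 ≈ £477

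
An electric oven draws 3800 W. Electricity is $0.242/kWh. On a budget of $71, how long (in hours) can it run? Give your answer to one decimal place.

77.2 h

Energy budget = $71 / $0.242 per kWh = 293.4 kWh = 293,388 Wh
Runtime = 293,388 Wh / 3800 W = 77.21 h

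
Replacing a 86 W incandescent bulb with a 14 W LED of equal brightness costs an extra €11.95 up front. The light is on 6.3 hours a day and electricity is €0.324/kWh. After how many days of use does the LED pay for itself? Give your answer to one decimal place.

Power saved = 86 − 14 = 72 W
Daily energy saved = 72 W × 6.3 h = 453.6 Wh = 0.4536 kWh
Daily savings = 0.4536 × €0.324 = €0.1470
Payback = €11.95 / €0.1470 per day = 81.31 days

81.3 days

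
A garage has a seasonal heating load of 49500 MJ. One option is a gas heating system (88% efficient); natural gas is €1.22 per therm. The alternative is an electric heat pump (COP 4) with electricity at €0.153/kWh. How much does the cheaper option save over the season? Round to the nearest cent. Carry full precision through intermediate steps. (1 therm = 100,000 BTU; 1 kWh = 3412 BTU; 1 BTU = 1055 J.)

Heat load = 49500 MJ = 49,500,000,000 J / 1055 = 46,919,431 BTU
Gas: input = 46,919,431 / 0.88 = 53,317,536 BTU = 533.2 therm → 533.2 × €1.22 = €650.47
Heat pump: 46,919,431 BTU / 3412 = 13,750 kWh heat; / 4 = 3,438 kWh in → × €0.153 = €525.99
Difference = |€650.47 − €525.99| = €124.49

€124.49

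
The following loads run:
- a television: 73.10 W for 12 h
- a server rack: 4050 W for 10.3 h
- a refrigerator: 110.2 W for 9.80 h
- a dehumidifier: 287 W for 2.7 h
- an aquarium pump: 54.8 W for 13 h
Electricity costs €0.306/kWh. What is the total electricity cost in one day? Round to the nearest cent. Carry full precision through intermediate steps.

€13.82

television: 73.10 W × 12 h = 877 Wh = 0.8772 kWh
server rack: 4050 W × 10.3 h = 41,715 Wh = 41.72 kWh
refrigerator: 110.2 W × 9.80 h = 1,080 Wh = 1.08 kWh
dehumidifier: 287 W × 2.7 h = 775 Wh = 0.7749 kWh
aquarium pump: 54.8 W × 13 h = 712 Wh = 0.7124 kWh
Total energy = 0.8772 + 41.72 + 1.08 + 0.7749 + 0.7124 = 45.16 kWh
Cost = 45.16 kWh × €0.306 = €13.82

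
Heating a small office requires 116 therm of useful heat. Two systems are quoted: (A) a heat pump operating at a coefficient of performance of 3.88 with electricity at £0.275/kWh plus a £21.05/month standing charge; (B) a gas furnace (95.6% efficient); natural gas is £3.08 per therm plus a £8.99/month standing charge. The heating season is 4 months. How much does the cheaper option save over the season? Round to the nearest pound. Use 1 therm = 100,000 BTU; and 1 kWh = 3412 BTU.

Heat load = 116 therm × 100,000 = 11,600,000 BTU
Gas: input = 11,600,000 / 0.956 = 12,133,891 BTU = 121.3 therm → 121.3 × £3.08 = £373.72; + 4 × £8.99 standing = £409.68
Heat pump: 11,600,000 BTU / 3412 = 3,400 kWh heat; / 3.88 = 876.2 kWh in → × £0.275 = £240.96; + 4 × £21.05 standing = £325.16
Difference = |£409.68 − £325.16| = £84.52 ≈ £85

£85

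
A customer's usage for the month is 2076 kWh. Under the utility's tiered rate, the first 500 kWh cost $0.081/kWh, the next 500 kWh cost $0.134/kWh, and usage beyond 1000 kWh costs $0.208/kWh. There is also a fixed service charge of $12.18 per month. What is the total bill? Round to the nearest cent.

First 500 kWh × $0.081 = $40.50
Next 500 kWh × $0.134 = $67.00
Remaining 1076 kWh × $0.208 = $223.81
Energy charge = $331.31; + service $12.18 = $343.49

$343.49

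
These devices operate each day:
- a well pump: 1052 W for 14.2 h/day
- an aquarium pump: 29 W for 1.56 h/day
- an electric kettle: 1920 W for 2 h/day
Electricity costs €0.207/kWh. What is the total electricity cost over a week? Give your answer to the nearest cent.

well pump: 1052 W × 14.2 h × 7 d = 104,569 Wh = 104.6 kWh
aquarium pump: 29 W × 1.56 h × 7 d = 317 Wh = 0.3167 kWh
electric kettle: 1920 W × 2 h × 7 d = 26,880 Wh = 26.88 kWh
Total energy = 104.6 + 0.3167 + 26.88 = 131.8 kWh
Cost = 131.8 kWh × €0.207 = €27.28

€27.28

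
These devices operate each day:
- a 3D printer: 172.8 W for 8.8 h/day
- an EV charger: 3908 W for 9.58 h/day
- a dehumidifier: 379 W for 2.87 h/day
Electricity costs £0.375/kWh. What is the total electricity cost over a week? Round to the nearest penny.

£105.12

3D printer: 172.8 W × 8.8 h × 7 d = 10,644 Wh = 10.64 kWh
EV charger: 3908 W × 9.58 h × 7 d = 262,070 Wh = 262.1 kWh
dehumidifier: 379 W × 2.87 h × 7 d = 7,614 Wh = 7.614 kWh
Total energy = 10.64 + 262.1 + 7.614 = 280.3 kWh
Cost = 280.3 kWh × £0.375 = £105.12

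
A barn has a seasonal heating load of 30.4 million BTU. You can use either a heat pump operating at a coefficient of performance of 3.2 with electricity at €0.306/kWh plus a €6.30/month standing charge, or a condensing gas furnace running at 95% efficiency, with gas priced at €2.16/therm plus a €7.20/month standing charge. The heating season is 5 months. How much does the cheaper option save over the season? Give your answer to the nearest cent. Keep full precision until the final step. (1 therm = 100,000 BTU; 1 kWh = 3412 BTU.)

Heat load = 30.4 × 10⁶ BTU = 30,400,000 BTU
Gas: input = 30,400,000 / 0.95 = 32,000,000 BTU = 320 therm → 320 × €2.16 = €691.20; + 5 × €7.20 standing = €727.20
Heat pump: 30,400,000 BTU / 3412 = 8,910 kWh heat; / 3.2 = 2,784 kWh in → × €0.306 = €851.99; + 5 × €6.30 standing = €883.49
Difference = |€727.20 − €883.49| = €156.29

€156.29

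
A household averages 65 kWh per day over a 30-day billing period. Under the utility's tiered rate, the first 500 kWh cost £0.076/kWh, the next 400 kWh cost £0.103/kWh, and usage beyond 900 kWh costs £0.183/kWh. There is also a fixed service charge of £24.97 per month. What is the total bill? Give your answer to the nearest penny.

Usage = 65 kWh/day × 30 days = 1950 kWh
First 500 kWh × £0.076 = £38.00
Next 400 kWh × £0.103 = £41.20
Remaining 1050 kWh × £0.183 = £192.15
Energy charge = £271.35; + service £24.97 = £296.32

£296.32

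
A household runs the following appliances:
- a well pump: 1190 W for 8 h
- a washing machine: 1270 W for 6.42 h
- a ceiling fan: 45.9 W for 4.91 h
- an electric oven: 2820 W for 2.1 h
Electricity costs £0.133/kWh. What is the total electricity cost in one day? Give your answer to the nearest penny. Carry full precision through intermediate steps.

well pump: 1190 W × 8 h = 9,520 Wh = 9.52 kWh
washing machine: 1270 W × 6.42 h = 8,153 Wh = 8.153 kWh
ceiling fan: 45.9 W × 4.91 h = 225 Wh = 0.2254 kWh
electric oven: 2820 W × 2.1 h = 5,922 Wh = 5.922 kWh
Total energy = 9.52 + 8.153 + 0.2254 + 5.922 = 23.82 kWh
Cost = 23.82 kWh × £0.133 = £3.17

£3.17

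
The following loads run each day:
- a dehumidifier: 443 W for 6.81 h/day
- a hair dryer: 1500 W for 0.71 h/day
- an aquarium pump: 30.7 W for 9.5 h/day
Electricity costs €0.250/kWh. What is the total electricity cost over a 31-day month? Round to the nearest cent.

€33.89

dehumidifier: 443 W × 6.81 h × 31 d = 93,522 Wh = 93.52 kWh
hair dryer: 1500 W × 0.71 h × 31 d = 33,015 Wh = 33.02 kWh
aquarium pump: 30.7 W × 9.5 h × 31 d = 9,041 Wh = 9.041 kWh
Total energy = 93.52 + 33.02 + 9.041 = 135.6 kWh
Cost = 135.6 kWh × €0.250 = €33.89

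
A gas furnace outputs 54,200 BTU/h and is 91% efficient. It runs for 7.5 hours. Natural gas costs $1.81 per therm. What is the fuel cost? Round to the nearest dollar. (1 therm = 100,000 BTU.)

$8

Heat delivered = 54,200 BTU/h × 7.5 h = 406,500 BTU
Gas input = 406,500 / 0.910 = 446,703 BTU
= 446,703 / 100,000 = 4.467 therm
Cost = 4.467 × $1.81/therm = $8.09 ≈ $8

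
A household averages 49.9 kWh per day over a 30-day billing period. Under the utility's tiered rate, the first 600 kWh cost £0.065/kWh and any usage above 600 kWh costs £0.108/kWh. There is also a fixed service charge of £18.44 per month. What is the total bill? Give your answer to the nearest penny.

Usage = 49.9 kWh/day × 30 days = 1497 kWh
First 600 kWh × £0.065 = £39.00
Remaining 897 kWh × £0.108 = £96.88
Energy charge = £135.88; + service £18.44 = £154.32

£154.32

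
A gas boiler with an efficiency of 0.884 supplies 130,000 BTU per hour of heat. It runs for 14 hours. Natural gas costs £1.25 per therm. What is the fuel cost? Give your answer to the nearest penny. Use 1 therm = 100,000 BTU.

Heat delivered = 130,000 BTU/h × 14 h = 1,820,000 BTU
Gas input = 1,820,000 / 0.884 = 2,058,824 BTU
= 2,058,824 / 100,000 = 20.59 therm
Cost = 20.59 × £1.25/therm = £25.74

£25.74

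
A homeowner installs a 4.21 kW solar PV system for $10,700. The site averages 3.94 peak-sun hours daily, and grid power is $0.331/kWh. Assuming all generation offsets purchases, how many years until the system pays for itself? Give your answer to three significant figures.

5.34 years

Daily generation = 4.21 kW × 3.94 h = 16.59 kWh
Annual generation = 16.59 × 365 = 6054.4 kWh
Annual savings = 6054.4 × $0.331 = $2,004.01
Payback = $10,700 / $2,004.01 = 5.34 years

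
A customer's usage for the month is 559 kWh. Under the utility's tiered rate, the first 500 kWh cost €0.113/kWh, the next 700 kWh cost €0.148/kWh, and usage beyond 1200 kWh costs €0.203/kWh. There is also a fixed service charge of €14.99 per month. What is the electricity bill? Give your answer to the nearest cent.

First 500 kWh × €0.113 = €56.50
Next 59 kWh × €0.148 = €8.73
Remaining tier: 0 kWh (not reached)
Energy charge = €65.23; + service €14.99 = €80.22

€80.22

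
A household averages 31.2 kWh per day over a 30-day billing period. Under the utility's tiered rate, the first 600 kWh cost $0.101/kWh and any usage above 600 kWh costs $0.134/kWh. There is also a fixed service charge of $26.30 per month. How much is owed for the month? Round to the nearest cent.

Usage = 31.2 kWh/day × 30 days = 936 kWh
First 600 kWh × $0.101 = $60.60
Remaining 336 kWh × $0.134 = $45.02
Energy charge = $105.62; + service $26.30 = $131.92

$131.92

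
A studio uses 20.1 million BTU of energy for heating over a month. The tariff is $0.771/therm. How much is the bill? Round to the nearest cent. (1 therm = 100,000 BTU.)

$154.97

20.1 million BTU × (10 therm/million BTU) = 201 therm
Cost = 201 therm × $0.771/therm = $154.97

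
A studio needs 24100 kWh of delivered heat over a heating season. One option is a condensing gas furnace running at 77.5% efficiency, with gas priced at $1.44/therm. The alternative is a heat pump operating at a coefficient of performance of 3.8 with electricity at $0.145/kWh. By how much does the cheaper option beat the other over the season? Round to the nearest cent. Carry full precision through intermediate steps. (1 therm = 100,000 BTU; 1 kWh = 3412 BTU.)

Heat load = 24100 kWh × 3412 = 82,229,200 BTU
Gas: input = 82,229,200 / 0.775 = 106,102,194 BTU = 1,061 therm → 1,061 × $1.44 = $1,527.87
Heat pump: 82,229,200 BTU / 3412 = 24,100 kWh heat; / 3.8 = 6,342 kWh in → × $0.145 = $919.61
Difference = |$1,527.87 − $919.61| = $608.27

$608.27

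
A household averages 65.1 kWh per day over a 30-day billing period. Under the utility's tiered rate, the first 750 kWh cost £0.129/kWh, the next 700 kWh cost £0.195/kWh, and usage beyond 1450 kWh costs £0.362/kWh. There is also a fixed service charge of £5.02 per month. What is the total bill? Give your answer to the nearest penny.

Usage = 65.1 kWh/day × 30 days = 1953 kWh
First 750 kWh × £0.129 = £96.75
Next 700 kWh × £0.195 = £136.50
Remaining 503 kWh × £0.362 = £182.09
Energy charge = £415.34; + service £5.02 = £420.36

£420.36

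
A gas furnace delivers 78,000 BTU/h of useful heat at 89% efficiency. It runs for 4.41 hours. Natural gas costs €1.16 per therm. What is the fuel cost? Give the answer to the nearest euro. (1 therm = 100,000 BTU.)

€4

Heat delivered = 78,000 BTU/h × 4.41 h = 343,980 BTU
Gas input = 343,980 / 0.89 = 386,494 BTU
= 386,494 / 100,000 = 3.865 therm
Cost = 3.865 × €1.16/therm = €4.48 ≈ €4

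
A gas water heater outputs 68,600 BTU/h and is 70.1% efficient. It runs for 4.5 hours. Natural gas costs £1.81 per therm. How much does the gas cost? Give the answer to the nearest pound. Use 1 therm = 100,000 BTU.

Heat delivered = 68,600 BTU/h × 4.5 h = 308,700 BTU
Gas input = 308,700 / 0.701 = 440,371 BTU
= 440,371 / 100,000 = 4.404 therm
Cost = 4.404 × £1.81/therm = £7.97 ≈ £8

£8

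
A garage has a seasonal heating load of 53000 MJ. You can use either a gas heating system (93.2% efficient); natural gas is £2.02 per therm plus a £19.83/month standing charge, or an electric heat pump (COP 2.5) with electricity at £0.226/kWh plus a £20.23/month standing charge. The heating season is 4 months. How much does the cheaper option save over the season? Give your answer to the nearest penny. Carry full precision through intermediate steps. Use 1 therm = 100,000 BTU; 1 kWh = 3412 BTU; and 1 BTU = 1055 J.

Heat load = 53000 MJ = 53,000,000,000 J / 1055 = 50,236,967 BTU
Gas: input = 50,236,967 / 0.932 = 53,902,325 BTU = 539 therm → 539 × £2.02 = £1,088.83; + 4 × £19.83 standing = £1,168.15
Heat pump: 50,236,967 BTU / 3412 = 14,720 kWh heat; / 2.5 = 5,889 kWh in → × £0.226 = £1,331.01; + 4 × £20.23 standing = £1,411.93
Difference = |£1,168.15 − £1,411.93| = £243.79

£243.79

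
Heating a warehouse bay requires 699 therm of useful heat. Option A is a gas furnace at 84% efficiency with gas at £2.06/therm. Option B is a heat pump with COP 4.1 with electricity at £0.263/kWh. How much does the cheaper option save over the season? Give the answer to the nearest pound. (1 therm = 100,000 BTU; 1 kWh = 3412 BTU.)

Heat load = 699 therm × 100,000 = 69,900,000 BTU
Gas: input = 69,900,000 / 0.84 = 83,214,286 BTU = 832.1 therm → 832.1 × £2.06 = £1,714.21
Heat pump: 69,900,000 BTU / 3412 = 20,490 kWh heat; / 4.1 = 4,997 kWh in → × £0.263 = £1,314.14
Difference = |£1,714.21 − £1,314.14| = £400.08 ≈ £400

£400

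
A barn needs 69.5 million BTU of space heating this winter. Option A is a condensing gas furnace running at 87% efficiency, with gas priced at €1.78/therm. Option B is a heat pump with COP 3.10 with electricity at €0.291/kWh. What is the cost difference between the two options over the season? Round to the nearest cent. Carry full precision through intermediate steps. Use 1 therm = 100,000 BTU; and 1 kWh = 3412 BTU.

€490.13

Heat load = 69.5 × 10⁶ BTU = 69,500,000 BTU
Gas: input = 69,500,000 / 0.87 = 79,885,057 BTU = 798.9 therm → 798.9 × €1.78 = €1,421.95
Heat pump: 69,500,000 BTU / 3412 = 20,370 kWh heat; / 3.10 = 6,571 kWh in → × €0.291 = €1,912.08
Difference = |€1,421.95 − €1,912.08| = €490.13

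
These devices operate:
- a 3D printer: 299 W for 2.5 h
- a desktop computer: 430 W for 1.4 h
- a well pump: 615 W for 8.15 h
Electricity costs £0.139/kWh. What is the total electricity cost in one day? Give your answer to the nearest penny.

3D printer: 299 W × 2.5 h = 748 Wh = 0.7475 kWh
desktop computer: 430 W × 1.4 h = 602 Wh = 0.602 kWh
well pump: 615 W × 8.15 h = 5,012 Wh = 5.012 kWh
Total energy = 0.7475 + 0.602 + 5.012 = 6.362 kWh
Cost = 6.362 kWh × £0.139 = £0.88

£0.88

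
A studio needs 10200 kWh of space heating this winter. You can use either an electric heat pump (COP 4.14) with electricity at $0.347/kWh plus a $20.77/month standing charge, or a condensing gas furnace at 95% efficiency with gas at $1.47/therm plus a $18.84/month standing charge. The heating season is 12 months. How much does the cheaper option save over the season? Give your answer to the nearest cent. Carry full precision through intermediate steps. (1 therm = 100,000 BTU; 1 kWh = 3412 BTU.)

Heat load = 10200 kWh × 3412 = 34,802,400 BTU
Gas: input = 34,802,400 / 0.95 = 36,634,105 BTU = 366.3 therm → 366.3 × $1.47 = $538.52; + 12 × $18.84 standing = $764.60
Heat pump: 34,802,400 BTU / 3412 = 10,200 kWh heat; / 4.14 = 2,464 kWh in → × $0.347 = $854.93; + 12 × $20.77 standing = $1,104.17
Difference = |$764.60 − $1,104.17| = $339.57

$339.57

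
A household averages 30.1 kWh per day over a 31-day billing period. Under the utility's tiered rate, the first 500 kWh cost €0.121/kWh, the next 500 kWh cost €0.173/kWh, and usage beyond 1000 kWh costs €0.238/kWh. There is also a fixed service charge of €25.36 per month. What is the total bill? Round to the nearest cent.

Usage = 30.1 kWh/day × 31 days = 933.1 kWh
First 500 kWh × €0.121 = €60.50
Next 433.1 kWh × €0.173 = €74.93
Remaining tier: 0 kWh (not reached)
Energy charge = €135.43; + service €25.36 = €160.79

€160.79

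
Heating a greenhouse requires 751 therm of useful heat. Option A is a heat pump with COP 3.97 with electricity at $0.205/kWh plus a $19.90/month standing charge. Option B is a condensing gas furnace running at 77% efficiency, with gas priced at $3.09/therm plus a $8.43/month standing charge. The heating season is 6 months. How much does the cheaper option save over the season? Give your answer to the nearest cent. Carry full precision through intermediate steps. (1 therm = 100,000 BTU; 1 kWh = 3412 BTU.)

Heat load = 751 therm × 100,000 = 75,100,000 BTU
Gas: input = 75,100,000 / 0.77 = 97,532,468 BTU = 975.3 therm → 975.3 × $3.09 = $3,013.75; + 6 × $8.43 standing = $3,064.33
Heat pump: 75,100,000 BTU / 3412 = 22,010 kWh heat; / 3.97 = 5,544 kWh in → × $0.205 = $1,136.56; + 6 × $19.90 standing = $1,255.96
Difference = |$3,064.33 − $1,255.96| = $1,808.37

$1808.37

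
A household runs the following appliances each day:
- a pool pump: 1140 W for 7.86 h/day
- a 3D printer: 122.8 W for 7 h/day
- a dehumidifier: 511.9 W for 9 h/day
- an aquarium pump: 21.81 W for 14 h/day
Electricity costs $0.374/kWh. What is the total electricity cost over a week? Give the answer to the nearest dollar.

$39

pool pump: 1140 W × 7.86 h × 7 d = 62,723 Wh = 62.72 kWh
3D printer: 122.8 W × 7 h × 7 d = 6,017 Wh = 6.017 kWh
dehumidifier: 511.9 W × 9 h × 7 d = 32,250 Wh = 32.25 kWh
aquarium pump: 21.81 W × 14 h × 7 d = 2,137 Wh = 2.137 kWh
Total energy = 62.72 + 6.017 + 32.25 + 2.137 = 103.1 kWh
Cost = 103.1 kWh × $0.374 = $38.57 ≈ $39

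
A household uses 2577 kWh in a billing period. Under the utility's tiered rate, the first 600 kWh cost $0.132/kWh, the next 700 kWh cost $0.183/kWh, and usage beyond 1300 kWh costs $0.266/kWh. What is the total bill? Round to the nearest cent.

First 600 kWh × $0.132 = $79.20
Next 700 kWh × $0.183 = $128.10
Remaining 1277 kWh × $0.266 = $339.68
Total = $546.98

$546.98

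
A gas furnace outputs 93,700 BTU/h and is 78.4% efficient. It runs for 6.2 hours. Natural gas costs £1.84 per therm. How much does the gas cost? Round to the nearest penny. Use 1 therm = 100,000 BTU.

£13.63

Heat delivered = 93,700 BTU/h × 6.2 h = 580,940 BTU
Gas input = 580,940 / 0.784 = 740,995 BTU
= 740,995 / 100,000 = 7.41 therm
Cost = 7.41 × £1.84/therm = £13.63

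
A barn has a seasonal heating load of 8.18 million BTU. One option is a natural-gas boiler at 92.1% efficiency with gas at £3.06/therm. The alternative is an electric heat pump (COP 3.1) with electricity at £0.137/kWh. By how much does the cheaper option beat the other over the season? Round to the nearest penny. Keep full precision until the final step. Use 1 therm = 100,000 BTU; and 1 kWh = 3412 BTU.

Heat load = 8.18 × 10⁶ BTU = 8,180,000 BTU
Gas: input = 8,180,000 / 0.921 = 8,881,650 BTU = 88.82 therm → 88.82 × £3.06 = £271.78
Heat pump: 8,180,000 BTU / 3412 = 2,397 kWh heat; / 3.1 = 773.4 kWh in → × £0.137 = £105.95
Difference = |£271.78 − £105.95| = £165.83

£165.83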